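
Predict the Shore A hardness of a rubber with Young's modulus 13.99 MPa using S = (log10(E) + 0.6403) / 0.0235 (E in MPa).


log10(E) = 0.0235*S - 0.6403  =>  S = (log10(E) + 0.6403) / 0.0235
log10(13.99) = 1.145818
S = (1.145818 + 0.6403) / 0.0235 = 1.786118 / 0.0235
S = 76.0

Shore A = 76.0


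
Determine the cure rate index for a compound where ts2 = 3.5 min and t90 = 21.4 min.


CRI = 100 / (t90 - ts2)
= 100 / (21.4 - 3.5)
= 100 / 17.9
= 5.59 min^-1

5.59 min^-1


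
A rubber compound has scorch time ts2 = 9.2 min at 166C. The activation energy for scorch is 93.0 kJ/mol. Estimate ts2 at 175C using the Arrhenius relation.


Convert temperatures: T1 = 166 + 273.15 = 439.15 K, T2 = 175 + 273.15 = 448.15 K
ts2_new = 9.2 * exp(93000 / 8.314 * (1/448.15 - 1/439.15))
1/T2 - 1/T1 = -4.5731e-05
ts2_new = 5.52 min

5.52 min


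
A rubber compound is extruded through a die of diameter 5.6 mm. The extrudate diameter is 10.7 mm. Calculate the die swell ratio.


Die swell ratio = D_extrudate / D_die
= 10.7 / 5.6
= 1.911

Die swell = 1.911


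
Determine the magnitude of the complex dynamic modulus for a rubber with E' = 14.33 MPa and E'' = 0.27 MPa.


|E*| = sqrt(E'^2 + E''^2)
= sqrt(14.33^2 + 0.27^2)
= sqrt(205.3489 + 0.0729)
= 14.333 MPa

14.333 MPa


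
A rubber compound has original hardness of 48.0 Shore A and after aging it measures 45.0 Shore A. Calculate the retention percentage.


Retention = aged / original * 100
= 45.0 / 48.0 * 100
= 93.8%

93.8%


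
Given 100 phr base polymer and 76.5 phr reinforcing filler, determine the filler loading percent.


Filler % = filler / (rubber + filler) * 100
= 76.5 / (100 + 76.5) * 100
= 76.5 / 176.5 * 100
= 43.34%

43.34%


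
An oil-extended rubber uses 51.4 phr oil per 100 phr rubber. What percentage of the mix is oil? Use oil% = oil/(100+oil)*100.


Oil % = oil / (100 + oil) * 100
= 51.4 / (100 + 51.4) * 100
= 51.4 / 151.4 * 100
= 33.95%

33.95%


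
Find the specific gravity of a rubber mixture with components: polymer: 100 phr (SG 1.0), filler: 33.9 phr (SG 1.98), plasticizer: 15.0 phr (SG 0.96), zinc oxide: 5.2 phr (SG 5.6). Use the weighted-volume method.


Sum of weights = 154.1
Volume contributions:
  polymer: 100/1.0 = 100.0000
  filler: 33.9/1.98 = 17.1212
  plasticizer: 15.0/0.96 = 15.6250
  zinc oxide: 5.2/5.6 = 0.9286
Sum of volumes = 133.6748
SG = 154.1 / 133.6748 = 1.153

SG = 1.153


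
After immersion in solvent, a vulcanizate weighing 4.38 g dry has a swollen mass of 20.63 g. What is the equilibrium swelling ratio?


Q = W_swollen / W_dry
Q = 20.63 / 4.38
Q = 4.71

Q = 4.71


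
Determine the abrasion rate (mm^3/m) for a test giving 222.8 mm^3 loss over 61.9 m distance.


Rate = volume_loss / distance
= 222.8 / 61.9
= 3.599 mm^3/m

3.599 mm^3/m


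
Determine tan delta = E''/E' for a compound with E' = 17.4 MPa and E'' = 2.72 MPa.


tan delta = E'' / E'
= 2.72 / 17.4
= 0.1563

tan delta = 0.1563


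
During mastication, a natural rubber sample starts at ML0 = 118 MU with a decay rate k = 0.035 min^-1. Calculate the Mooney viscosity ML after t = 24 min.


ML = ML0 * exp(-k * t)
ML = 118 * exp(-0.035 * 24)
ML = 118 * 0.4317
ML = 50.94 MU

50.94 MU


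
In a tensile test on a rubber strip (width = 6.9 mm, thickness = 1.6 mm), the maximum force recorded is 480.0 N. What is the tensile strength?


Area = width * thickness = 6.9 * 1.6 = 11.04 mm^2
TS = force / area = 480.0 / 11.04 = 43.48 MPa

43.48 MPa


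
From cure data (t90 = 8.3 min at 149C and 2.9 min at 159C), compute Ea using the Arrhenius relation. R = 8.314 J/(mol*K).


T1 = 422.15 K, T2 = 432.15 K
1/T1 - 1/T2 = 5.4815e-05
ln(t1/t2) = ln(8.3/2.9) = 1.0515
Ea = 8.314 * 1.0515 / 5.4815e-05 = 159492.0727 J/mol
Ea = 159.49 kJ/mol

159.49 kJ/mol


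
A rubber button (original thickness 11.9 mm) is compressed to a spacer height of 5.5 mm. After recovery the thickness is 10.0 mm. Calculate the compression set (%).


CS = (t0 - recovered) / (t0 - ts) * 100
= (11.9 - 10.0) / (11.9 - 5.5) * 100
= 1.9 / 6.4 * 100
= 29.7%

29.7%


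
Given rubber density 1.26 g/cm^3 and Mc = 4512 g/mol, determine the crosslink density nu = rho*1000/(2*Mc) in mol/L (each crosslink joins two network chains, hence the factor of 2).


nu = rho * 1000 / (2 * Mc)
nu = 1.26 * 1000 / (2 * 4512)
nu = 1260.0 / 9024
nu = 0.1396 mol/L

0.1396 mol/L


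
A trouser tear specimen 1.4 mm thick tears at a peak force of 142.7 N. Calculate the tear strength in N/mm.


Tear strength = force / thickness
= 142.7 / 1.4
= 101.93 N/mm

101.93 N/mm


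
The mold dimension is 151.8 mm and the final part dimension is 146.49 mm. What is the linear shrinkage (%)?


Shrinkage = (mold - part) / mold * 100
= (151.8 - 146.49) / 151.8 * 100
= 5.31 / 151.8 * 100
= 3.5%

3.5%


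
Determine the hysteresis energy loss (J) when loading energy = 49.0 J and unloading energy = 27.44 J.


Hysteresis loss = loading - unloading
= 49.0 - 27.44
= 21.56 J

21.56 J


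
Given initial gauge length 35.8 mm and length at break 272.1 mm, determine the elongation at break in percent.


Elongation = (Lf - L0) / L0 * 100
= (272.1 - 35.8) / 35.8 * 100
= 236.3 / 35.8 * 100
= 660.1%

660.1%


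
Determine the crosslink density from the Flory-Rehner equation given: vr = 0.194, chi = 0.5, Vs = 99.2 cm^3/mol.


ln(1 - vr) = ln(1 - 0.194) = -0.2157
Numerator = -((-0.2157) + 0.194 + 0.5 * 0.194^2) = 0.0029
Denominator = 99.2 * (0.194^(1/3) - 0.194/2) = 47.8041
nu = 0.0029 / 47.8041 = 5.9692e-05 mol/cm^3

5.9692e-05 mol/cm^3


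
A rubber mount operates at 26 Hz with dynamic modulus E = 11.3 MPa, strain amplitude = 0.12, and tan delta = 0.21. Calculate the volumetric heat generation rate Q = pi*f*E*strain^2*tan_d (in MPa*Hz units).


Q = pi * f * E * strain^2 * tan_d
= pi * 26 * 11.3 * 0.12^2 * 0.21
= pi * 26 * 11.3 * 0.0144 * 0.21
= 2.7912

Q = 2.7912


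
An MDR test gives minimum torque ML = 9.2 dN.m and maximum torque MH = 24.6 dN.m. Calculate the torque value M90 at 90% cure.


M90 = ML + 0.9 * (MH - ML)
M90 = 9.2 + 0.9 * (24.6 - 9.2)
M90 = 9.2 + 0.9 * 15.4
M90 = 23.06 dN.m

23.06 dN.m


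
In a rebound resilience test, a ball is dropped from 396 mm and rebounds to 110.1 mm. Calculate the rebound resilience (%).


Resilience = h_rebound / h_drop * 100
= 110.1 / 396 * 100
= 27.8%

27.8%


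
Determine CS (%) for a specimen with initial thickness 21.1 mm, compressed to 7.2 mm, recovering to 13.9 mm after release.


CS = (t0 - recovered) / (t0 - ts) * 100
= (21.1 - 13.9) / (21.1 - 7.2) * 100
= 7.2 / 13.9 * 100
= 51.8%

51.8%


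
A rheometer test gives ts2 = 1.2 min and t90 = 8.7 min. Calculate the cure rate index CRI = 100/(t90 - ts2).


CRI = 100 / (t90 - ts2)
= 100 / (8.7 - 1.2)
= 100 / 7.5
= 13.33 min^-1

13.33 min^-1


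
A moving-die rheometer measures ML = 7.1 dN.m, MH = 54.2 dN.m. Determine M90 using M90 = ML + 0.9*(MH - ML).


M90 = ML + 0.9 * (MH - ML)
M90 = 7.1 + 0.9 * (54.2 - 7.1)
M90 = 7.1 + 0.9 * 47.1
M90 = 49.49 dN.m

49.49 dN.m


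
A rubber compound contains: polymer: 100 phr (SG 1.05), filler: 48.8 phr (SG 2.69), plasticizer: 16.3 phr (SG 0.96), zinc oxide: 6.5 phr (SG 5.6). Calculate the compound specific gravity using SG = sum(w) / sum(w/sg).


Sum of weights = 171.6
Volume contributions:
  polymer: 100/1.05 = 95.2381
  filler: 48.8/2.69 = 18.1413
  plasticizer: 16.3/0.96 = 16.9792
  zinc oxide: 6.5/5.6 = 1.1607
Sum of volumes = 131.5192
SG = 171.6 / 131.5192 = 1.305

SG = 1.305


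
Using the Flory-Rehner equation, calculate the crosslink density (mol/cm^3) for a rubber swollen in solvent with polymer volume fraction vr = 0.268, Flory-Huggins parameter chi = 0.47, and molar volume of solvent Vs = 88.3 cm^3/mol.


ln(1 - vr) = ln(1 - 0.268) = -0.3120
Numerator = -((-0.3120) + 0.268 + 0.47 * 0.268^2) = 0.0102
Denominator = 88.3 * (0.268^(1/3) - 0.268/2) = 45.0975
nu = 0.0102 / 45.0975 = 2.2656e-04 mol/cm^3

2.2656e-04 mol/cm^3


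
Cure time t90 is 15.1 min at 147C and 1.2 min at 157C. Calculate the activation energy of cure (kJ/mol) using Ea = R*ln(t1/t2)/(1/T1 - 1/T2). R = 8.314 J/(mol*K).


T1 = 420.15 K, T2 = 430.15 K
1/T1 - 1/T2 = 5.5332e-05
ln(t1/t2) = ln(15.1/1.2) = 2.5324
Ea = 8.314 * 2.5324 / 5.5332e-05 = 380506.4490 J/mol
Ea = 380.51 kJ/mol

380.51 kJ/mol


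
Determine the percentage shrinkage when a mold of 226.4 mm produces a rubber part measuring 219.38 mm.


Shrinkage = (mold - part) / mold * 100
= (226.4 - 219.38) / 226.4 * 100
= 7.02 / 226.4 * 100
= 3.1%

3.1%


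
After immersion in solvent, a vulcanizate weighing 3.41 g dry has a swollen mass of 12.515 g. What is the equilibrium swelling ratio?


Q = W_swollen / W_dry
Q = 12.515 / 3.41
Q = 3.67

Q = 3.67


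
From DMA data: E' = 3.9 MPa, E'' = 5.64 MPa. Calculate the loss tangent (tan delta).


tan delta = E'' / E'
= 5.64 / 3.9
= 1.4462

tan delta = 1.4462


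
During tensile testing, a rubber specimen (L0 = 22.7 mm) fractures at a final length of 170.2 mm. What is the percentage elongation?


Elongation = (Lf - L0) / L0 * 100
= (170.2 - 22.7) / 22.7 * 100
= 147.5 / 22.7 * 100
= 649.8%

649.8%


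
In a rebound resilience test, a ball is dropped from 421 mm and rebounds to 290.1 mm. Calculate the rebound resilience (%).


Resilience = h_rebound / h_drop * 100
= 290.1 / 421 * 100
= 68.9%

68.9%


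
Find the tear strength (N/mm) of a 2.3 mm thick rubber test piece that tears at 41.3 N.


Tear strength = force / thickness
= 41.3 / 2.3
= 17.96 N/mm

17.96 N/mm


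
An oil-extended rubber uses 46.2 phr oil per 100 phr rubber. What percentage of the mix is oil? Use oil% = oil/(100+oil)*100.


Oil % = oil / (100 + oil) * 100
= 46.2 / (100 + 46.2) * 100
= 46.2 / 146.2 * 100
= 31.6%

31.6%


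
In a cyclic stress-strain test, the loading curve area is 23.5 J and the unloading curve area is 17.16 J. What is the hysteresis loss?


Hysteresis loss = loading - unloading
= 23.5 - 17.16
= 6.34 J

6.34 J


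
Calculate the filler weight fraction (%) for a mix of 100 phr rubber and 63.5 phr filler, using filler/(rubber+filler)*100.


Filler % = filler / (rubber + filler) * 100
= 63.5 / (100 + 63.5) * 100
= 63.5 / 163.5 * 100
= 38.84%

38.84%


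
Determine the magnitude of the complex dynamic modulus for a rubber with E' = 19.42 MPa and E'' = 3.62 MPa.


|E*| = sqrt(E'^2 + E''^2)
= sqrt(19.42^2 + 3.62^2)
= sqrt(377.1364 + 13.1044)
= 19.755 MPa

19.755 MPa


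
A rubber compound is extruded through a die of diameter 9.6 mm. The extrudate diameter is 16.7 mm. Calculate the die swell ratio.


Die swell ratio = D_extrudate / D_die
= 16.7 / 9.6
= 1.74

Die swell = 1.74


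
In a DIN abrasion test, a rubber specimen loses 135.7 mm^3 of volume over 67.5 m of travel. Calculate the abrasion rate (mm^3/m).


Rate = volume_loss / distance
= 135.7 / 67.5
= 2.01 mm^3/m

2.01 mm^3/m


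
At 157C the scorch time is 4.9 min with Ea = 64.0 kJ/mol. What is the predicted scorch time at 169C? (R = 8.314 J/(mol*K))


Convert temperatures: T1 = 157 + 273.15 = 430.15 K, T2 = 169 + 273.15 = 442.15 K
ts2_new = 4.9 * exp(64000 / 8.314 * (1/442.15 - 1/430.15))
1/T2 - 1/T1 = -6.3095e-05
ts2_new = 3.01 min

3.01 min


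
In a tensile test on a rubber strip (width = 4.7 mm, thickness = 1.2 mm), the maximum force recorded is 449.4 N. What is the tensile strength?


Area = width * thickness = 4.7 * 1.2 = 5.64 mm^2
TS = force / area = 449.4 / 5.64 = 79.68 MPa

79.68 MPa


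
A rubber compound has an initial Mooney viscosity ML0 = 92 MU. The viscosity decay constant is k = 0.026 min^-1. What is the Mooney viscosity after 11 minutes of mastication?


ML = ML0 * exp(-k * t)
ML = 92 * exp(-0.026 * 11)
ML = 92 * 0.7513
ML = 69.12 MU

69.12 MU


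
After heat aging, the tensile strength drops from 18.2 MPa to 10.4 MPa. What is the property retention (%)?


Retention = aged / original * 100
= 10.4 / 18.2 * 100
= 57.1%

57.1%


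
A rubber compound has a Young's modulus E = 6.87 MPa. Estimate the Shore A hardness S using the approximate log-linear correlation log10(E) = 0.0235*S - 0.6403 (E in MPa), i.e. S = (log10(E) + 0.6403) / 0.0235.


log10(E) = 0.0235*S - 0.6403  =>  S = (log10(E) + 0.6403) / 0.0235
log10(6.87) = 0.836957
S = (0.836957 + 0.6403) / 0.0235 = 1.477257 / 0.0235
S = 62.9

Shore A = 62.9


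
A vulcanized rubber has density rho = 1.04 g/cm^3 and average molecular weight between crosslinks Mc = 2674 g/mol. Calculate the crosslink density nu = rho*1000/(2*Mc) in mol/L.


nu = rho * 1000 / (2 * Mc)
nu = 1.04 * 1000 / (2 * 2674)
nu = 1040.0 / 5348
nu = 0.1945 mol/L

0.1945 mol/L


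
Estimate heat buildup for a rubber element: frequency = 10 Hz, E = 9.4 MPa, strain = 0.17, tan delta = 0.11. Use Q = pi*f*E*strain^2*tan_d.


Q = pi * f * E * strain^2 * tan_d
= pi * 10 * 9.4 * 0.17^2 * 0.11
= pi * 10 * 9.4 * 0.0289 * 0.11
= 0.9388

Q = 0.9388


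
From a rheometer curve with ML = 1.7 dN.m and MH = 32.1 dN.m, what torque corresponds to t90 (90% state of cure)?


M90 = ML + 0.9 * (MH - ML)
M90 = 1.7 + 0.9 * (32.1 - 1.7)
M90 = 1.7 + 0.9 * 30.4
M90 = 29.06 dN.m

29.06 dN.m


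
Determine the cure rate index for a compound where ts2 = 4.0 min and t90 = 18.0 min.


CRI = 100 / (t90 - ts2)
= 100 / (18.0 - 4.0)
= 100 / 14.0
= 7.14 min^-1

7.14 min^-1


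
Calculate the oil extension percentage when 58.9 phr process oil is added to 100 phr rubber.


Oil % = oil / (100 + oil) * 100
= 58.9 / (100 + 58.9) * 100
= 58.9 / 158.9 * 100
= 37.07%

37.07%


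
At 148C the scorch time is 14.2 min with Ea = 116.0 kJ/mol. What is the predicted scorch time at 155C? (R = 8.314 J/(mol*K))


Convert temperatures: T1 = 148 + 273.15 = 421.15 K, T2 = 155 + 273.15 = 428.15 K
ts2_new = 14.2 * exp(116000 / 8.314 * (1/428.15 - 1/421.15))
1/T2 - 1/T1 = -3.8821e-05
ts2_new = 8.26 min

8.26 min


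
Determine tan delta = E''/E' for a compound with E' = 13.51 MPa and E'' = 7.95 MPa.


tan delta = E'' / E'
= 7.95 / 13.51
= 0.5885

tan delta = 0.5885


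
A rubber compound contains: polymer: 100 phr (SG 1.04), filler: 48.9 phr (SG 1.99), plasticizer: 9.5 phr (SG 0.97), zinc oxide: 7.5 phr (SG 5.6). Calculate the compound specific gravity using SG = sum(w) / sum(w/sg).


Sum of weights = 165.9
Volume contributions:
  polymer: 100/1.04 = 96.1538
  filler: 48.9/1.99 = 24.5729
  plasticizer: 9.5/0.97 = 9.7938
  zinc oxide: 7.5/5.6 = 1.3393
Sum of volumes = 131.8598
SG = 165.9 / 131.8598 = 1.258

SG = 1.258


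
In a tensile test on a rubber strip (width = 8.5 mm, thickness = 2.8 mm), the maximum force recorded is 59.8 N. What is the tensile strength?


Area = width * thickness = 8.5 * 2.8 = 23.8 mm^2
TS = force / area = 59.8 / 23.8 = 2.51 MPa

2.51 MPa


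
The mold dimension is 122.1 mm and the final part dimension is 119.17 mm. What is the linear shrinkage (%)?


Shrinkage = (mold - part) / mold * 100
= (122.1 - 119.17) / 122.1 * 100
= 2.93 / 122.1 * 100
= 2.4%

2.4%


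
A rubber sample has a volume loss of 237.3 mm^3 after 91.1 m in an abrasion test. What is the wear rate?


Rate = volume_loss / distance
= 237.3 / 91.1
= 2.605 mm^3/m

2.605 mm^3/m


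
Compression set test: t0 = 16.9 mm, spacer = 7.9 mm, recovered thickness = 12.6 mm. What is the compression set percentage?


CS = (t0 - recovered) / (t0 - ts) * 100
= (16.9 - 12.6) / (16.9 - 7.9) * 100
= 4.3 / 9.0 * 100
= 47.8%

47.8%


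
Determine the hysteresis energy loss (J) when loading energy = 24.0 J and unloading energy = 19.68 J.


Hysteresis loss = loading - unloading
= 24.0 - 19.68
= 4.32 J

4.32 J


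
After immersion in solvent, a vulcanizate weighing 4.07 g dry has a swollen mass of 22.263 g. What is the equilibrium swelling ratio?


Q = W_swollen / W_dry
Q = 22.263 / 4.07
Q = 5.47

Q = 5.47


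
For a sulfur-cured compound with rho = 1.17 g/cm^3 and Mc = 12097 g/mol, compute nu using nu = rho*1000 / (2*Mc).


nu = rho * 1000 / (2 * Mc)
nu = 1.17 * 1000 / (2 * 12097)
nu = 1170.0 / 24194
nu = 0.0484 mol/L

0.0484 mol/L


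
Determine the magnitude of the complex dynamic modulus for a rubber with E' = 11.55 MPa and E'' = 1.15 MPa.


|E*| = sqrt(E'^2 + E''^2)
= sqrt(11.55^2 + 1.15^2)
= sqrt(133.4025 + 1.3225)
= 11.607 MPa

11.607 MPa


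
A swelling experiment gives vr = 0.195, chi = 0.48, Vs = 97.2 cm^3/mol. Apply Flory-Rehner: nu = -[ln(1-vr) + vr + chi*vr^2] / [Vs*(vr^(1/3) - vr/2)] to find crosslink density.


ln(1 - vr) = ln(1 - 0.195) = -0.2169
Numerator = -((-0.2169) + 0.195 + 0.48 * 0.195^2) = 0.0037
Denominator = 97.2 * (0.195^(1/3) - 0.195/2) = 46.8882
nu = 0.0037 / 46.8882 = 7.8079e-05 mol/cm^3

7.8079e-05 mol/cm^3


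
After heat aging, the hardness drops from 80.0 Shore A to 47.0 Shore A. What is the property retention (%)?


Retention = aged / original * 100
= 47.0 / 80.0 * 100
= 58.8%

58.8%


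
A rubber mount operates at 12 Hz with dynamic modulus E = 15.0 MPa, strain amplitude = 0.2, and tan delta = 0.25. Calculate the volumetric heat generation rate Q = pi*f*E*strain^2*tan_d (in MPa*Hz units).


Q = pi * f * E * strain^2 * tan_d
= pi * 12 * 15.0 * 0.2^2 * 0.25
= pi * 12 * 15.0 * 0.0400 * 0.25
= 5.6549

Q = 5.6549


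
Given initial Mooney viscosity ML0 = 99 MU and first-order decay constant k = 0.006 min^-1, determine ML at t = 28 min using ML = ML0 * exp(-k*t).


ML = ML0 * exp(-k * t)
ML = 99 * exp(-0.006 * 28)
ML = 99 * 0.8454
ML = 83.69 MU

83.69 MU


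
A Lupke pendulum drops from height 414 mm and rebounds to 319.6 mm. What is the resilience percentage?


Resilience = h_rebound / h_drop * 100
= 319.6 / 414 * 100
= 77.2%

77.2%


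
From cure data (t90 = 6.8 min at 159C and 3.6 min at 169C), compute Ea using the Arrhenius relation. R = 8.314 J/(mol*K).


T1 = 432.15 K, T2 = 442.15 K
1/T1 - 1/T2 = 5.2335e-05
ln(t1/t2) = ln(6.8/3.6) = 0.6360
Ea = 8.314 * 0.6360 / 5.2335e-05 = 101033.0844 J/mol
Ea = 101.03 kJ/mol

101.03 kJ/mol


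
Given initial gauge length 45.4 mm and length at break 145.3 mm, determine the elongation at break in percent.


Elongation = (Lf - L0) / L0 * 100
= (145.3 - 45.4) / 45.4 * 100
= 99.9 / 45.4 * 100
= 220.0%

220.0%


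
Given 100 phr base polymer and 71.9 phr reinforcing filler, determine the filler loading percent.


Filler % = filler / (rubber + filler) * 100
= 71.9 / (100 + 71.9) * 100
= 71.9 / 171.9 * 100
= 41.83%

41.83%


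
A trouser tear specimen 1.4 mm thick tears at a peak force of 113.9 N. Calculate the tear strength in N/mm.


Tear strength = force / thickness
= 113.9 / 1.4
= 81.36 N/mm

81.36 N/mm


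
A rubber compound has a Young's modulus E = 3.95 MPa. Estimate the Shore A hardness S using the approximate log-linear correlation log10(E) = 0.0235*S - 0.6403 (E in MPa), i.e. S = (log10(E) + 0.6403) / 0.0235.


log10(E) = 0.0235*S - 0.6403  =>  S = (log10(E) + 0.6403) / 0.0235
log10(3.95) = 0.596597
S = (0.596597 + 0.6403) / 0.0235 = 1.236897 / 0.0235
S = 52.6

Shore A = 52.6


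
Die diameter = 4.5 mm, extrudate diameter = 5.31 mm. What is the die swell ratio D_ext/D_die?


Die swell ratio = D_extrudate / D_die
= 5.31 / 4.5
= 1.18

Die swell = 1.18


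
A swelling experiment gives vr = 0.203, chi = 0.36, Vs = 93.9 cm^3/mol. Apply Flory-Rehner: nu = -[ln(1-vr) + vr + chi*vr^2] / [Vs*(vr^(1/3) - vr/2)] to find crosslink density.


ln(1 - vr) = ln(1 - 0.203) = -0.2269
Numerator = -((-0.2269) + 0.203 + 0.36 * 0.203^2) = 0.0091
Denominator = 93.9 * (0.203^(1/3) - 0.203/2) = 45.6554
nu = 0.0091 / 45.6554 = 1.9856e-04 mol/cm^3

1.9856e-04 mol/cm^3


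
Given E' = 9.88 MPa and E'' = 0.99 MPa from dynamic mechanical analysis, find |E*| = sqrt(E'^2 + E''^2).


|E*| = sqrt(E'^2 + E''^2)
= sqrt(9.88^2 + 0.99^2)
= sqrt(97.6144 + 0.9801)
= 9.929 MPa

9.929 MPa


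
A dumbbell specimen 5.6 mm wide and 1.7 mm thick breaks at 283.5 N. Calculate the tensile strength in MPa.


Area = width * thickness = 5.6 * 1.7 = 9.52 mm^2
TS = force / area = 283.5 / 9.52 = 29.78 MPa

29.78 MPa


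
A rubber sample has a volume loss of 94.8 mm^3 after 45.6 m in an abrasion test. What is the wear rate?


Rate = volume_loss / distance
= 94.8 / 45.6
= 2.079 mm^3/m

2.079 mm^3/m


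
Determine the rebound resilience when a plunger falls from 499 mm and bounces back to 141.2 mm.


Resilience = h_rebound / h_drop * 100
= 141.2 / 499 * 100
= 28.3%

28.3%


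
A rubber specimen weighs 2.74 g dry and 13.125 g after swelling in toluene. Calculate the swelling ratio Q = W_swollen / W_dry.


Q = W_swollen / W_dry
Q = 13.125 / 2.74
Q = 4.79

Q = 4.79


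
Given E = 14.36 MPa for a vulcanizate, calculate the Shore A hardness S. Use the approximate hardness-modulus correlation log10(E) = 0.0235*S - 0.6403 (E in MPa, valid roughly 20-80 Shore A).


log10(E) = 0.0235*S - 0.6403  =>  S = (log10(E) + 0.6403) / 0.0235
log10(14.36) = 1.157154
S = (1.157154 + 0.6403) / 0.0235 = 1.797454 / 0.0235
S = 76.5

Shore A = 76.5


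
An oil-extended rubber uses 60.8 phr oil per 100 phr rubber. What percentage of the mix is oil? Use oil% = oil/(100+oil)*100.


Oil % = oil / (100 + oil) * 100
= 60.8 / (100 + 60.8) * 100
= 60.8 / 160.8 * 100
= 37.81%

37.81%


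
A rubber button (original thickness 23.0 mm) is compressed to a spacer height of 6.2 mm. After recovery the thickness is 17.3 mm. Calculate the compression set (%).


CS = (t0 - recovered) / (t0 - ts) * 100
= (23.0 - 17.3) / (23.0 - 6.2) * 100
= 5.7 / 16.8 * 100
= 33.9%

33.9%


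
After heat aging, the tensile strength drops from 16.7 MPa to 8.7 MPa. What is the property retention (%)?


Retention = aged / original * 100
= 8.7 / 16.7 * 100
= 52.1%

52.1%


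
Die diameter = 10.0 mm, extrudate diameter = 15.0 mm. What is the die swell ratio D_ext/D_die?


Die swell ratio = D_extrudate / D_die
= 15.0 / 10.0
= 1.5

Die swell = 1.5


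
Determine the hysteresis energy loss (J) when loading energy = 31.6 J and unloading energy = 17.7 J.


Hysteresis loss = loading - unloading
= 31.6 - 17.7
= 13.9 J

13.9 J


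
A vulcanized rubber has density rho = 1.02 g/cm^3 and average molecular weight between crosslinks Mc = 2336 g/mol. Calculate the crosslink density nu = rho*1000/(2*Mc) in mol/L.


nu = rho * 1000 / (2 * Mc)
nu = 1.02 * 1000 / (2 * 2336)
nu = 1020.0 / 4672
nu = 0.2183 mol/L

0.2183 mol/L


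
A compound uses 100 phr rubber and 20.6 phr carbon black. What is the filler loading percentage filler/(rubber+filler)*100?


Filler % = filler / (rubber + filler) * 100
= 20.6 / (100 + 20.6) * 100
= 20.6 / 120.6 * 100
= 17.08%

17.08%


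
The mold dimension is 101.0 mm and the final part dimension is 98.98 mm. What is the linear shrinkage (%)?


Shrinkage = (mold - part) / mold * 100
= (101.0 - 98.98) / 101.0 * 100
= 2.02 / 101.0 * 100
= 2.0%

2.0%


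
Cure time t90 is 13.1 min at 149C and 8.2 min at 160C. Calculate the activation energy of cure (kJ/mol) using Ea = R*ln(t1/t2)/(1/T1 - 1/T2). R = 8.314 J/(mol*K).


T1 = 422.15 K, T2 = 433.15 K
1/T1 - 1/T2 = 6.0157e-05
ln(t1/t2) = ln(13.1/8.2) = 0.4685
Ea = 8.314 * 0.4685 / 6.0157e-05 = 64745.8175 J/mol
Ea = 64.75 kJ/mol

64.75 kJ/mol


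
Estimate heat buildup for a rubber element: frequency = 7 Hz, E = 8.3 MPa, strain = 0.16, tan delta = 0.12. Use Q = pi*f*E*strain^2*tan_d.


Q = pi * f * E * strain^2 * tan_d
= pi * 7 * 8.3 * 0.16^2 * 0.12
= pi * 7 * 8.3 * 0.0256 * 0.12
= 0.5607

Q = 0.5607


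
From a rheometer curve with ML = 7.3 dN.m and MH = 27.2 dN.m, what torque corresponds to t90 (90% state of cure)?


M90 = ML + 0.9 * (MH - ML)
M90 = 7.3 + 0.9 * (27.2 - 7.3)
M90 = 7.3 + 0.9 * 19.9
M90 = 25.21 dN.m

25.21 dN.m


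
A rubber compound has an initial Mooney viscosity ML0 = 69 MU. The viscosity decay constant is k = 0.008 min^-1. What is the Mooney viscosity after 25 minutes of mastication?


ML = ML0 * exp(-k * t)
ML = 69 * exp(-0.008 * 25)
ML = 69 * 0.8187
ML = 56.49 MU

56.49 MU


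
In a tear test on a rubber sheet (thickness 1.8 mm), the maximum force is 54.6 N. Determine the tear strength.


Tear strength = force / thickness
= 54.6 / 1.8
= 30.33 N/mm

30.33 N/mm


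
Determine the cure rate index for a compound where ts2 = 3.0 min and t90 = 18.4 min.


CRI = 100 / (t90 - ts2)
= 100 / (18.4 - 3.0)
= 100 / 15.4
= 6.49 min^-1

6.49 min^-1


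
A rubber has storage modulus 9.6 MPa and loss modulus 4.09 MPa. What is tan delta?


tan delta = E'' / E'
= 4.09 / 9.6
= 0.426

tan delta = 0.426


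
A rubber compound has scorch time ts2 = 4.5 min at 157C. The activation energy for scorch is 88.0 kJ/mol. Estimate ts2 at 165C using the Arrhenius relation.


Convert temperatures: T1 = 157 + 273.15 = 430.15 K, T2 = 165 + 273.15 = 438.15 K
ts2_new = 4.5 * exp(88000 / 8.314 * (1/438.15 - 1/430.15))
1/T2 - 1/T1 = -4.2447e-05
ts2_new = 2.87 min

2.87 min


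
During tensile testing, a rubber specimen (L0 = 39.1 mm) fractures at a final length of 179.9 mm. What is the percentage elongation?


Elongation = (Lf - L0) / L0 * 100
= (179.9 - 39.1) / 39.1 * 100
= 140.8 / 39.1 * 100
= 360.1%

360.1%


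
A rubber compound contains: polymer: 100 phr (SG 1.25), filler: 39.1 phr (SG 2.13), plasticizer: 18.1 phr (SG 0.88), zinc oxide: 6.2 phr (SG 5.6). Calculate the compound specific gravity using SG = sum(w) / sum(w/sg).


Sum of weights = 163.4
Volume contributions:
  polymer: 100/1.25 = 80.0000
  filler: 39.1/2.13 = 18.3568
  plasticizer: 18.1/0.88 = 20.5682
  zinc oxide: 6.2/5.6 = 1.1071
Sum of volumes = 120.0321
SG = 163.4 / 120.0321 = 1.361

SG = 1.361


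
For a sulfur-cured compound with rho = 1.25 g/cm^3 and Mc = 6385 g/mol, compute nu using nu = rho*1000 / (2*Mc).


nu = rho * 1000 / (2 * Mc)
nu = 1.25 * 1000 / (2 * 6385)
nu = 1250.0 / 12770
nu = 0.0979 mol/L

0.0979 mol/L


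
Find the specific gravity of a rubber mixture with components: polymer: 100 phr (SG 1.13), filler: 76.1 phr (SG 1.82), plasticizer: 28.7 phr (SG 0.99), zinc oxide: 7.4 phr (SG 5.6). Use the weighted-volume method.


Sum of weights = 212.2
Volume contributions:
  polymer: 100/1.13 = 88.4956
  filler: 76.1/1.82 = 41.8132
  plasticizer: 28.7/0.99 = 28.9899
  zinc oxide: 7.4/5.6 = 1.3214
Sum of volumes = 160.6201
SG = 212.2 / 160.6201 = 1.321

SG = 1.321


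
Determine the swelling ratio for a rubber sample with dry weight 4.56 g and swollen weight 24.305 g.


Q = W_swollen / W_dry
Q = 24.305 / 4.56
Q = 5.33

Q = 5.33


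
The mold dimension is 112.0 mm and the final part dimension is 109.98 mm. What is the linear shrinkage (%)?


Shrinkage = (mold - part) / mold * 100
= (112.0 - 109.98) / 112.0 * 100
= 2.02 / 112.0 * 100
= 1.8%

1.8%


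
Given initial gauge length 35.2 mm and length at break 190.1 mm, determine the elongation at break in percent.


Elongation = (Lf - L0) / L0 * 100
= (190.1 - 35.2) / 35.2 * 100
= 154.9 / 35.2 * 100
= 440.1%

440.1%


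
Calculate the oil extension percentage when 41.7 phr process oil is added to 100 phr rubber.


Oil % = oil / (100 + oil) * 100
= 41.7 / (100 + 41.7) * 100
= 41.7 / 141.7 * 100
= 29.43%

29.43%


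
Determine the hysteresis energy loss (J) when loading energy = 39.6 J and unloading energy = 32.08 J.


Hysteresis loss = loading - unloading
= 39.6 - 32.08
= 7.52 J

7.52 J


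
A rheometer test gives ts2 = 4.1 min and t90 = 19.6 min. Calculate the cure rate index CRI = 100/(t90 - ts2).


CRI = 100 / (t90 - ts2)
= 100 / (19.6 - 4.1)
= 100 / 15.5
= 6.45 min^-1

6.45 min^-1


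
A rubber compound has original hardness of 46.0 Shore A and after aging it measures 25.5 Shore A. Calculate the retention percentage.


Retention = aged / original * 100
= 25.5 / 46.0 * 100
= 55.4%

55.4%


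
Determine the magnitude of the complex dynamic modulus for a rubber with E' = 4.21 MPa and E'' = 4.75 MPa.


|E*| = sqrt(E'^2 + E''^2)
= sqrt(4.21^2 + 4.75^2)
= sqrt(17.7241 + 22.5625)
= 6.347 MPa

6.347 MPa


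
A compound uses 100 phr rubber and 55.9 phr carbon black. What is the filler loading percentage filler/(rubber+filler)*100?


Filler % = filler / (rubber + filler) * 100
= 55.9 / (100 + 55.9) * 100
= 55.9 / 155.9 * 100
= 35.86%

35.86%


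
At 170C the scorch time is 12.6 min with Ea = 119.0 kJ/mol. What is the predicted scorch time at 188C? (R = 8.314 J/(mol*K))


Convert temperatures: T1 = 170 + 273.15 = 443.15 K, T2 = 188 + 273.15 = 461.15 K
ts2_new = 12.6 * exp(119000 / 8.314 * (1/461.15 - 1/443.15))
1/T2 - 1/T1 = -8.8080e-05
ts2_new = 3.57 min

3.57 min


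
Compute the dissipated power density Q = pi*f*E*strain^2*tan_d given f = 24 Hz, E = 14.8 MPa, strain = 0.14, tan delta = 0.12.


Q = pi * f * E * strain^2 * tan_d
= pi * 24 * 14.8 * 0.14^2 * 0.12
= pi * 24 * 14.8 * 0.0196 * 0.12
= 2.6246

Q = 2.6246


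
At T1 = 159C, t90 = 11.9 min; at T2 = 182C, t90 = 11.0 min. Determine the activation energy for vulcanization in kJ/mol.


T1 = 432.15 K, T2 = 455.15 K
1/T1 - 1/T2 = 1.1693e-04
ln(t1/t2) = ln(11.9/11.0) = 0.0786
Ea = 8.314 * 0.0786 / 1.1693e-04 = 5591.5476 J/mol
Ea = 5.59 kJ/mol

5.59 kJ/mol


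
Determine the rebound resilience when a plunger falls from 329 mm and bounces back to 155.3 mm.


Resilience = h_rebound / h_drop * 100
= 155.3 / 329 * 100
= 47.2%

47.2%


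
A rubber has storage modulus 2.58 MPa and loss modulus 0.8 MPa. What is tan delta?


tan delta = E'' / E'
= 0.8 / 2.58
= 0.3101

tan delta = 0.3101


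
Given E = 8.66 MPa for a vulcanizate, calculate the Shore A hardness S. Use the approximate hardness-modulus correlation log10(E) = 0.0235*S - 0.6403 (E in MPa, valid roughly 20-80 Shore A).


log10(E) = 0.0235*S - 0.6403  =>  S = (log10(E) + 0.6403) / 0.0235
log10(8.66) = 0.937518
S = (0.937518 + 0.6403) / 0.0235 = 1.577818 / 0.0235
S = 67.1

Shore A = 67.1


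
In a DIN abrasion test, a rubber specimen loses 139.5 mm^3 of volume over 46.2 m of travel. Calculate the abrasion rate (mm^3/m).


Rate = volume_loss / distance
= 139.5 / 46.2
= 3.019 mm^3/m

3.019 mm^3/m


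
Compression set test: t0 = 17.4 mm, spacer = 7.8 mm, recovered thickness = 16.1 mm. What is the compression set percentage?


CS = (t0 - recovered) / (t0 - ts) * 100
= (17.4 - 16.1) / (17.4 - 7.8) * 100
= 1.3 / 9.6 * 100
= 13.5%

13.5%


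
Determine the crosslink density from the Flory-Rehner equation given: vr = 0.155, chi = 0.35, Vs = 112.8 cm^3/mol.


ln(1 - vr) = ln(1 - 0.155) = -0.1684
Numerator = -((-0.1684) + 0.155 + 0.35 * 0.155^2) = 0.0050
Denominator = 112.8 * (0.155^(1/3) - 0.155/2) = 51.8506
nu = 0.0050 / 51.8506 = 9.6622e-05 mol/cm^3

9.6622e-05 mol/cm^3


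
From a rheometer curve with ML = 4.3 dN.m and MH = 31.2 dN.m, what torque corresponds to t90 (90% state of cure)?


M90 = ML + 0.9 * (MH - ML)
M90 = 4.3 + 0.9 * (31.2 - 4.3)
M90 = 4.3 + 0.9 * 26.9
M90 = 28.51 dN.m

28.51 dN.m


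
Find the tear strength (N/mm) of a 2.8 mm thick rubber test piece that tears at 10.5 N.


Tear strength = force / thickness
= 10.5 / 2.8
= 3.75 N/mm

3.75 N/mm


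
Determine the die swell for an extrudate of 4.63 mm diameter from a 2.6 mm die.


Die swell ratio = D_extrudate / D_die
= 4.63 / 2.6
= 1.781

Die swell = 1.781


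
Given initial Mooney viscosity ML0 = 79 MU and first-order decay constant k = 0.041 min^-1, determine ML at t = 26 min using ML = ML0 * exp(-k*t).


ML = ML0 * exp(-k * t)
ML = 79 * exp(-0.041 * 26)
ML = 79 * 0.3444
ML = 27.21 MU

27.21 MU


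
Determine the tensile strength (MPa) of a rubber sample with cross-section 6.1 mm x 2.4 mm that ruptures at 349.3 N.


Area = width * thickness = 6.1 * 2.4 = 14.64 mm^2
TS = force / area = 349.3 / 14.64 = 23.86 MPa

23.86 MPa


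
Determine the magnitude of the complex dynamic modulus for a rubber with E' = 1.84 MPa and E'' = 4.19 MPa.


|E*| = sqrt(E'^2 + E''^2)
= sqrt(1.84^2 + 4.19^2)
= sqrt(3.3856 + 17.5561)
= 4.576 MPa

4.576 MPa


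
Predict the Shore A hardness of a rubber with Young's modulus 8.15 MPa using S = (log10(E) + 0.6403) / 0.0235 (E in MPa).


log10(E) = 0.0235*S - 0.6403  =>  S = (log10(E) + 0.6403) / 0.0235
log10(8.15) = 0.911158
S = (0.911158 + 0.6403) / 0.0235 = 1.551458 / 0.0235
S = 66.0

Shore A = 66.0


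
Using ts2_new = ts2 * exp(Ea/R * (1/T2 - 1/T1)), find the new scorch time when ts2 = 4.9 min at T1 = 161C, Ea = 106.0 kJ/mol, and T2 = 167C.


Convert temperatures: T1 = 161 + 273.15 = 434.15 K, T2 = 167 + 273.15 = 440.15 K
ts2_new = 4.9 * exp(106000 / 8.314 * (1/440.15 - 1/434.15))
1/T2 - 1/T1 = -3.1399e-05
ts2_new = 3.28 min

3.28 min


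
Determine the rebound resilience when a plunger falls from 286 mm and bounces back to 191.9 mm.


Resilience = h_rebound / h_drop * 100
= 191.9 / 286 * 100
= 67.1%

67.1%


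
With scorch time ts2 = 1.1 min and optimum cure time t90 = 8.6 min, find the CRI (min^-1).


CRI = 100 / (t90 - ts2)
= 100 / (8.6 - 1.1)
= 100 / 7.5
= 13.33 min^-1

13.33 min^-1


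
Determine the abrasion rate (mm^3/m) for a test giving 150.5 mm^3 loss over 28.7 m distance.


Rate = volume_loss / distance
= 150.5 / 28.7
= 5.244 mm^3/m

5.244 mm^3/m


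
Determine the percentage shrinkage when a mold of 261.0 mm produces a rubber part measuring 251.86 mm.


Shrinkage = (mold - part) / mold * 100
= (261.0 - 251.86) / 261.0 * 100
= 9.14 / 261.0 * 100
= 3.5%

3.5%


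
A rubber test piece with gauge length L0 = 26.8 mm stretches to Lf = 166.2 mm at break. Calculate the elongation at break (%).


Elongation = (Lf - L0) / L0 * 100
= (166.2 - 26.8) / 26.8 * 100
= 139.4 / 26.8 * 100
= 520.1%

520.1%


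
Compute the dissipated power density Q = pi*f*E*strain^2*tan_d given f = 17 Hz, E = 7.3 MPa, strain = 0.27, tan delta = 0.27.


Q = pi * f * E * strain^2 * tan_d
= pi * 17 * 7.3 * 0.27^2 * 0.27
= pi * 17 * 7.3 * 0.0729 * 0.27
= 7.6738

Q = 7.6738


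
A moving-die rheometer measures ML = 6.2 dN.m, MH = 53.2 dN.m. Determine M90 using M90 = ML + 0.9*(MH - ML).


M90 = ML + 0.9 * (MH - ML)
M90 = 6.2 + 0.9 * (53.2 - 6.2)
M90 = 6.2 + 0.9 * 47.0
M90 = 48.5 dN.m

48.5 dN.m


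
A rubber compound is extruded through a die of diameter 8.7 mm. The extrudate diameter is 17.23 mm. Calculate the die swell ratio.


Die swell ratio = D_extrudate / D_die
= 17.23 / 8.7
= 1.98

Die swell = 1.98


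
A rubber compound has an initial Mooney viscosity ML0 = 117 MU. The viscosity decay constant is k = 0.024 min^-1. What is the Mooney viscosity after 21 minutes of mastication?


ML = ML0 * exp(-k * t)
ML = 117 * exp(-0.024 * 21)
ML = 117 * 0.6041
ML = 70.68 MU

70.68 MU


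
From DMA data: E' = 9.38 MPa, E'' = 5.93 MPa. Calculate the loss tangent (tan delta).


tan delta = E'' / E'
= 5.93 / 9.38
= 0.6322

tan delta = 0.6322


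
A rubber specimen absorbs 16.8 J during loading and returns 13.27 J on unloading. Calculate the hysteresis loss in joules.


Hysteresis loss = loading - unloading
= 16.8 - 13.27
= 3.53 J

3.53 J


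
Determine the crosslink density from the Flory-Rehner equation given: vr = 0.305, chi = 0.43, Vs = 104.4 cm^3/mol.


ln(1 - vr) = ln(1 - 0.305) = -0.3638
Numerator = -((-0.3638) + 0.305 + 0.43 * 0.305^2) = 0.0188
Denominator = 104.4 * (0.305^(1/3) - 0.305/2) = 54.3539
nu = 0.0188 / 54.3539 = 3.4667e-04 mol/cm^3

3.4667e-04 mol/cm^3


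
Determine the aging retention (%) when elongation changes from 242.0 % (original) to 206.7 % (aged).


Retention = aged / original * 100
= 206.7 / 242.0 * 100
= 85.4%

85.4%


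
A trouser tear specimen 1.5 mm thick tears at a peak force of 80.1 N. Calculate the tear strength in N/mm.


Tear strength = force / thickness
= 80.1 / 1.5
= 53.4 N/mm

53.4 N/mm


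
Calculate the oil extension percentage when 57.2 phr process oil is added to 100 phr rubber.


Oil % = oil / (100 + oil) * 100
= 57.2 / (100 + 57.2) * 100
= 57.2 / 157.2 * 100
= 36.39%

36.39%


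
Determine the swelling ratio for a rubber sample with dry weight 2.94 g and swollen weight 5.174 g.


Q = W_swollen / W_dry
Q = 5.174 / 2.94
Q = 1.76

Q = 1.76


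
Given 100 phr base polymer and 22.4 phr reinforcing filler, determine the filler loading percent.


Filler % = filler / (rubber + filler) * 100
= 22.4 / (100 + 22.4) * 100
= 22.4 / 122.4 * 100
= 18.3%

18.3%


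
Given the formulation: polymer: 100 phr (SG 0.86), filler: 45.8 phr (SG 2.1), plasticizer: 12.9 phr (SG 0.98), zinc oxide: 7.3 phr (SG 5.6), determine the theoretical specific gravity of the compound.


Sum of weights = 166.0
Volume contributions:
  polymer: 100/0.86 = 116.2791
  filler: 45.8/2.1 = 21.8095
  plasticizer: 12.9/0.98 = 13.1633
  zinc oxide: 7.3/5.6 = 1.3036
Sum of volumes = 152.5554
SG = 166.0 / 152.5554 = 1.088

SG = 1.088


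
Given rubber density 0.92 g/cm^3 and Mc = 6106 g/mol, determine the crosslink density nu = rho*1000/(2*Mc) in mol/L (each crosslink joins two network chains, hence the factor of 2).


nu = rho * 1000 / (2 * Mc)
nu = 0.92 * 1000 / (2 * 6106)
nu = 920.0 / 12212
nu = 0.0753 mol/L

0.0753 mol/L


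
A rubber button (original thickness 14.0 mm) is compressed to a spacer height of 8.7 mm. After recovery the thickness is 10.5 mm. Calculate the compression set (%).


CS = (t0 - recovered) / (t0 - ts) * 100
= (14.0 - 10.5) / (14.0 - 8.7) * 100
= 3.5 / 5.3 * 100
= 66.0%

66.0%


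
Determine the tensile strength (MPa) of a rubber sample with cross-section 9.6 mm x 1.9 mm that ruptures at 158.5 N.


Area = width * thickness = 9.6 * 1.9 = 18.24 mm^2
TS = force / area = 158.5 / 18.24 = 8.69 MPa

8.69 MPa


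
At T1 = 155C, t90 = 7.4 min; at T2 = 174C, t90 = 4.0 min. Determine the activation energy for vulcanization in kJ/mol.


T1 = 428.15 K, T2 = 447.15 K
1/T1 - 1/T2 = 9.9244e-05
ln(t1/t2) = ln(7.4/4.0) = 0.6152
Ea = 8.314 * 0.6152 / 9.9244e-05 = 51536.1286 J/mol
Ea = 51.54 kJ/mol

51.54 kJ/mol


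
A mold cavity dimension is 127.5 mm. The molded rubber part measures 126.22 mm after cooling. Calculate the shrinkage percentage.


Shrinkage = (mold - part) / mold * 100
= (127.5 - 126.22) / 127.5 * 100
= 1.28 / 127.5 * 100
= 1.0%

1.0%


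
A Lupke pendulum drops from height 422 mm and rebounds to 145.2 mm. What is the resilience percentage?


Resilience = h_rebound / h_drop * 100
= 145.2 / 422 * 100
= 34.4%

34.4%


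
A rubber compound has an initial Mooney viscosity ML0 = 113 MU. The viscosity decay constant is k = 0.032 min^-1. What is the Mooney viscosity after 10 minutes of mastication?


ML = ML0 * exp(-k * t)
ML = 113 * exp(-0.032 * 10)
ML = 113 * 0.7261
ML = 82.05 MU

82.05 MU


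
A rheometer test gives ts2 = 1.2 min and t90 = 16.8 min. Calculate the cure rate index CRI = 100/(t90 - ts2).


CRI = 100 / (t90 - ts2)
= 100 / (16.8 - 1.2)
= 100 / 15.6
= 6.41 min^-1

6.41 min^-1


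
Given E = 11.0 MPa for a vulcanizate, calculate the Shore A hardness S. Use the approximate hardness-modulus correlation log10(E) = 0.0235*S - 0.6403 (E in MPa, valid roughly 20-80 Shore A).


log10(E) = 0.0235*S - 0.6403  =>  S = (log10(E) + 0.6403) / 0.0235
log10(11.0) = 1.041393
S = (1.041393 + 0.6403) / 0.0235 = 1.681693 / 0.0235
S = 71.6

Shore A = 71.6


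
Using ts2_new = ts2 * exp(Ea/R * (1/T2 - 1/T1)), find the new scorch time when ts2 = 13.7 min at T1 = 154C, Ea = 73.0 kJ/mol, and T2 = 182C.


Convert temperatures: T1 = 154 + 273.15 = 427.15 K, T2 = 182 + 273.15 = 455.15 K
ts2_new = 13.7 * exp(73000 / 8.314 * (1/455.15 - 1/427.15))
1/T2 - 1/T1 = -1.4402e-04
ts2_new = 3.87 min

3.87 min


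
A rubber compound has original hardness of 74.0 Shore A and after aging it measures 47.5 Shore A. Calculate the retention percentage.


Retention = aged / original * 100
= 47.5 / 74.0 * 100
= 64.2%

64.2%


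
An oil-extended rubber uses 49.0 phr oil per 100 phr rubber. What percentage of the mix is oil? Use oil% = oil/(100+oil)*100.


Oil % = oil / (100 + oil) * 100
= 49.0 / (100 + 49.0) * 100
= 49.0 / 149.0 * 100
= 32.89%

32.89%
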